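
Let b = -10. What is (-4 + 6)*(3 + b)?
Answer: -14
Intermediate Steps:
(-4 + 6)*(3 + b) = (-4 + 6)*(3 - 10) = 2*(-7) = -14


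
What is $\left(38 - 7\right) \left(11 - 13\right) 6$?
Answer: $-372$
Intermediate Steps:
$\left(38 - 7\right) \left(11 - 13\right) 6 = 31 \left(11 - 13\right) 6 = 31 \left(\left(-2\right) 6\right) = 31 \left(-12\right) = -372$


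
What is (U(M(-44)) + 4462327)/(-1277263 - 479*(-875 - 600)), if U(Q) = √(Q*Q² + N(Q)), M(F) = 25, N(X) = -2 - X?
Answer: -4462327/570738 - √15598/570738 ≈ -7.8187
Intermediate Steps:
U(Q) = √(-2 + Q³ - Q) (U(Q) = √(Q*Q² + (-2 - Q)) = √(Q³ + (-2 - Q)) = √(-2 + Q³ - Q))
(U(M(-44)) + 4462327)/(-1277263 - 479*(-875 - 600)) = (√(-2 + 25³ - 1*25) + 4462327)/(-1277263 - 479*(-875 - 600)) = (√(-2 + 15625 - 25) + 4462327)/(-1277263 - 479*(-1475)) = (√15598 + 4462327)/(-1277263 + 706525) = (4462327 + √15598)/(-570738) = (4462327 + √15598)*(-1/570738) = -4462327/570738 - √15598/570738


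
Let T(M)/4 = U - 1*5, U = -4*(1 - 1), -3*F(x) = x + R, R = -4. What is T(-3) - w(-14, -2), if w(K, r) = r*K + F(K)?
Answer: -54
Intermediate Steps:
F(x) = 4/3 - x/3 (F(x) = -(x - 4)/3 = -(-4 + x)/3 = 4/3 - x/3)
U = 0 (U = -4*0 = 0)
w(K, r) = 4/3 - K/3 + K*r (w(K, r) = r*K + (4/3 - K/3) = K*r + (4/3 - K/3) = 4/3 - K/3 + K*r)
T(M) = -20 (T(M) = 4*(0 - 1*5) = 4*(0 - 5) = 4*(-5) = -20)
T(-3) - w(-14, -2) = -20 - (4/3 - 1/3*(-14) - 14*(-2)) = -20 - (4/3 + 14/3 + 28) = -20 - 1*34 = -20 - 34 = -54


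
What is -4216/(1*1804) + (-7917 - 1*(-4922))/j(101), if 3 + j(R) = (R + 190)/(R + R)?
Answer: 54503696/28413 ≈ 1918.3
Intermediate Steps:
j(R) = -3 + (190 + R)/(2*R) (j(R) = -3 + (R + 190)/(R + R) = -3 + (190 + R)/((2*R)) = -3 + (190 + R)*(1/(2*R)) = -3 + (190 + R)/(2*R))
-4216/(1*1804) + (-7917 - 1*(-4922))/j(101) = -4216/(1*1804) + (-7917 - 1*(-4922))/(-5/2 + 95/101) = -4216/1804 + (-7917 + 4922)/(-5/2 + 95*(1/101)) = -4216*1/1804 - 2995/(-5/2 + 95/101) = -1054/451 - 2995/(-315/202) = -1054/451 - 2995*(-202/315) = -1054/451 + 120998/63 = 54503696/28413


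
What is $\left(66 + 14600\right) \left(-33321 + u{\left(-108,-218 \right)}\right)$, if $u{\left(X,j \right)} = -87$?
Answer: $-489961728$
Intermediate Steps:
$\left(66 + 14600\right) \left(-33321 + u{\left(-108,-218 \right)}\right) = \left(66 + 14600\right) \left(-33321 - 87\right) = 14666 \left(-33408\right) = -489961728$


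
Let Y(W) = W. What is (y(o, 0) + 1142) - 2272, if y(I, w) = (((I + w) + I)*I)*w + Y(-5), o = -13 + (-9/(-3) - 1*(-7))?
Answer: -1135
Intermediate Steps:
o = -3 (o = -13 + (-9*(-1/3) + 7) = -13 + (3 + 7) = -13 + 10 = -3)
y(I, w) = -5 + I*w*(w + 2*I) (y(I, w) = (((I + w) + I)*I)*w - 5 = ((w + 2*I)*I)*w - 5 = (I*(w + 2*I))*w - 5 = I*w*(w + 2*I) - 5 = -5 + I*w*(w + 2*I))
(y(o, 0) + 1142) - 2272 = ((-5 - 3*0**2 + 2*0*(-3)**2) + 1142) - 2272 = ((-5 - 3*0 + 2*0*9) + 1142) - 2272 = ((-5 + 0 + 0) + 1142) - 2272 = (-5 + 1142) - 2272 = 1137 - 2272 = -1135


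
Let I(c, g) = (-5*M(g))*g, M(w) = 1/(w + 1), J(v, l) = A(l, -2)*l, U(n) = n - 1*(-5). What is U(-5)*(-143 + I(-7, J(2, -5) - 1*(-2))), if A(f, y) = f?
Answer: 0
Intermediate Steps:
U(n) = 5 + n (U(n) = n + 5 = 5 + n)
J(v, l) = l² (J(v, l) = l*l = l²)
M(w) = 1/(1 + w)
I(c, g) = -5*g/(1 + g) (I(c, g) = (-5/(1 + g))*g = -5*g/(1 + g))
U(-5)*(-143 + I(-7, J(2, -5) - 1*(-2))) = (5 - 5)*(-143 - 5*((-5)² - 1*(-2))/(1 + ((-5)² - 1*(-2)))) = 0*(-143 - 5*(25 + 2)/(1 + (25 + 2))) = 0*(-143 - 5*27/(1 + 27)) = 0*(-143 - 5*27/28) = 0*(-143 - 5*27*1/28) = 0*(-143 - 135/28) = 0*(-4139/28) = 0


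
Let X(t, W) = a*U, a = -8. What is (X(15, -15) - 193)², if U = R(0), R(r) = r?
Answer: 37249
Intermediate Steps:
U = 0
X(t, W) = 0 (X(t, W) = -8*0 = 0)
(X(15, -15) - 193)² = (0 - 193)² = (-193)² = 37249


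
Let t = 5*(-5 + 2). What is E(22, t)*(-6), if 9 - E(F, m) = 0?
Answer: -54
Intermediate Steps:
t = -15 (t = 5*(-3) = -15)
E(F, m) = 9 (E(F, m) = 9 - 1*0 = 9 + 0 = 9)
E(22, t)*(-6) = 9*(-6) = -54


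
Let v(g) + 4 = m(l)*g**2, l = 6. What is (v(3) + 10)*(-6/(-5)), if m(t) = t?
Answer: 72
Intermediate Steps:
v(g) = -4 + 6*g**2
(v(3) + 10)*(-6/(-5)) = ((-4 + 6*3**2) + 10)*(-6/(-5)) = ((-4 + 6*9) + 10)*(-6*(-1/5)) = ((-4 + 54) + 10)*(6/5) = (50 + 10)*(6/5) = 60*(6/5) = 72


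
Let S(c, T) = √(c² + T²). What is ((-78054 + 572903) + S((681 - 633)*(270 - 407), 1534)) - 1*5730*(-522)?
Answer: 3485909 + 2*√11399233 ≈ 3.4927e+6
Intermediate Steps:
S(c, T) = √(T² + c²)
((-78054 + 572903) + S((681 - 633)*(270 - 407), 1534)) - 1*5730*(-522) = ((-78054 + 572903) + √(1534² + ((681 - 633)*(270 - 407))²)) - 1*5730*(-522) = (494849 + √(2353156 + (48*(-137))²)) - 5730*(-522) = (494849 + √(2353156 + (-6576)²)) + 2991060 = (494849 + √(2353156 + 43243776)) + 2991060 = (494849 + √45596932) + 2991060 = (494849 + 2*√11399233) + 2991060 = 3485909 + 2*√11399233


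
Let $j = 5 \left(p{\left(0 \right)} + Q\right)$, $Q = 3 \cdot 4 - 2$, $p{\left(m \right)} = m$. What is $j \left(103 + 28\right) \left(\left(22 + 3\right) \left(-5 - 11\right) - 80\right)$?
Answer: $-3144000$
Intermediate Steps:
$Q = 10$ ($Q = 12 - 2 = 10$)
$j = 50$ ($j = 5 \left(0 + 10\right) = 5 \cdot 10 = 50$)
$j \left(103 + 28\right) \left(\left(22 + 3\right) \left(-5 - 11\right) - 80\right) = 50 \left(103 + 28\right) \left(\left(22 + 3\right) \left(-5 - 11\right) - 80\right) = 50 \cdot 131 \left(25 \left(-16\right) - 80\right) = 6550 \left(-400 - 80\right) = 6550 \left(-480\right) = -3144000$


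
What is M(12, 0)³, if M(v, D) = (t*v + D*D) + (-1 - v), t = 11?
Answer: 1685159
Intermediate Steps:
M(v, D) = -1 + D² + 10*v (M(v, D) = (11*v + D*D) + (-1 - v) = (11*v + D²) + (-1 - v) = (D² + 11*v) + (-1 - v) = -1 + D² + 10*v)
M(12, 0)³ = (-1 + 0² + 10*12)³ = (-1 + 0 + 120)³ = 119³ = 1685159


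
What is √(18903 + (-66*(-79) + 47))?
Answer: 2*√6041 ≈ 155.45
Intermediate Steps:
√(18903 + (-66*(-79) + 47)) = √(18903 + (5214 + 47)) = √(18903 + 5261) = √24164 = 2*√6041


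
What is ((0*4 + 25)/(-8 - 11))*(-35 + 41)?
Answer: -150/19 ≈ -7.8947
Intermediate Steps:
((0*4 + 25)/(-8 - 11))*(-35 + 41) = ((0 + 25)/(-19))*6 = (25*(-1/19))*6 = -25/19*6 = -150/19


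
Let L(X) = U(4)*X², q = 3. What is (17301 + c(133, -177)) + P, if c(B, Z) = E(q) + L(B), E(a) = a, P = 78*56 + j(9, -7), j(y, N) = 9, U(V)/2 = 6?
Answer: 233949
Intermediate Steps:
U(V) = 12 (U(V) = 2*6 = 12)
P = 4377 (P = 78*56 + 9 = 4368 + 9 = 4377)
L(X) = 12*X²
c(B, Z) = 3 + 12*B²
(17301 + c(133, -177)) + P = (17301 + (3 + 12*133²)) + 4377 = (17301 + (3 + 12*17689)) + 4377 = (17301 + (3 + 212268)) + 4377 = (17301 + 212271) + 4377 = 229572 + 4377 = 233949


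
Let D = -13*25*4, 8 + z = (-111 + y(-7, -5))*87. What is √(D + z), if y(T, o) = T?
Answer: 3*I*√1286 ≈ 107.58*I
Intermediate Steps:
z = -10274 (z = -8 + (-111 - 7)*87 = -8 - 118*87 = -8 - 10266 = -10274)
D = -1300 (D = -325*4 = -1300)
√(D + z) = √(-1300 - 10274) = √(-11574) = 3*I*√1286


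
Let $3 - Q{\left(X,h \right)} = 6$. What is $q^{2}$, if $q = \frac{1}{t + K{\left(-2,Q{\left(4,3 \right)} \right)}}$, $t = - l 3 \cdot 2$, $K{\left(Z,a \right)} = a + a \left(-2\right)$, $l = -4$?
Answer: $\frac{1}{729} \approx 0.0013717$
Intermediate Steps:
$Q{\left(X,h \right)} = -3$ ($Q{\left(X,h \right)} = 3 - 6 = -3$)
$K{\left(Z,a \right)} = - a$ ($K{\left(Z,a \right)} = a - 2 a = - a$)
$t = 24$ ($t = \left(-1\right) \left(-4\right) 3 \cdot 2 = 4 \cdot 3 \cdot 2 = 12 \cdot 2 = 24$)
$q = \frac{1}{27}$ ($q = \frac{1}{24 - -3} = \frac{1}{24 + 3} = \frac{1}{27} \approx 0.037037$)
$q^{2} = \left(\frac{1}{27}\right)^{2} = \frac{1}{729}$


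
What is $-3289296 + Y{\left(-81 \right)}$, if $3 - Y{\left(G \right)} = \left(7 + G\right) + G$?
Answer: $-3289138$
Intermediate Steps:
$Y{\left(G \right)} = -4 - 2 G$ ($Y{\left(G \right)} = 3 - \left(\left(7 + G\right) + G\right) = 3 - \left(7 + 2 G\right) = -4 - 2 G$)
$-3289296 + Y{\left(-81 \right)} = -3289296 - -158 = -3289296 + \left(-4 + 162\right) = -3289296 + 158 = -3289138$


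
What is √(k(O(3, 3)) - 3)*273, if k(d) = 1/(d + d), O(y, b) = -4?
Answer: 1365*I*√2/4 ≈ 482.6*I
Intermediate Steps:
k(d) = 1/(2*d)
√(k(O(3, 3)) - 3)*273 = √((½)/(-4) - 3)*273 = √((½)*(-¼) - 3)*273 = √(-⅛ - 3)*273 = √(-25/8)*273 = (5*I*√2/4)*273 = 1365*I*√2/4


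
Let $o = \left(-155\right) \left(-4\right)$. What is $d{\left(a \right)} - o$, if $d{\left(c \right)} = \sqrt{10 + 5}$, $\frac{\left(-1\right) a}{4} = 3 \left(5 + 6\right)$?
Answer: $-620 + \sqrt{15} \approx -616.13$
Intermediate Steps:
$o = 620$
$a = -132$ ($a = - 4 \cdot 3 \left(5 + 6\right) = - 4 \cdot 3 \cdot 11 = \left(-4\right) 33 = -132$)
$d{\left(c \right)} = \sqrt{15}$
$d{\left(a \right)} - o = \sqrt{15} - 620 = -620 + \sqrt{15}$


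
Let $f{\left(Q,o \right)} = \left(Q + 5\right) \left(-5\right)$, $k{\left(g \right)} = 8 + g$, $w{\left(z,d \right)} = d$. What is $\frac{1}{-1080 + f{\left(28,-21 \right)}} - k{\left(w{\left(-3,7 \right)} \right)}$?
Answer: $- \frac{18676}{1245} \approx -15.001$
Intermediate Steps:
$f{\left(Q,o \right)} = -25 - 5 Q$ ($f{\left(Q,o \right)} = \left(5 + Q\right) \left(-5\right) = -25 - 5 Q$)
$\frac{1}{-1080 + f{\left(28,-21 \right)}} - k{\left(w{\left(-3,7 \right)} \right)} = \frac{1}{-1080 - 165} - \left(8 + 7\right) = \frac{1}{-1080 - 165} - 15 = \frac{1}{-1245} - 15 = - \frac{1}{1245} - 15 = - \frac{18676}{1245}$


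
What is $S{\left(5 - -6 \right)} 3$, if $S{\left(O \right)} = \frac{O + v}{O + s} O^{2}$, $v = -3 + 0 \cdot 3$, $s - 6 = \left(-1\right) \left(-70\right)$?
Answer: $\frac{968}{29} \approx 33.379$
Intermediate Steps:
$s = 76$ ($s = 6 - -70 = 6 + 70 = 76$)
$v = -3$ ($v = -3 + 0 = -3$)
$S{\left(O \right)} = \frac{O^{2} \left(-3 + O\right)}{76 + O}$ ($S{\left(O \right)} = \frac{O - 3}{O + 76} O^{2} = \frac{-3 + O}{76 + O} O^{2} = \frac{O^{2} \left(-3 + O\right)}{76 + O}$)
$S{\left(5 - -6 \right)} 3 = \frac{\left(5 - -6\right)^{2} \left(-3 + \left(5 - -6\right)\right)}{76 + \left(5 - -6\right)} 3 = \frac{\left(5 + 6\right)^{2} \left(-3 + \left(5 + 6\right)\right)}{76 + \left(5 + 6\right)} 3 = \frac{11^{2} \left(-3 + 11\right)}{76 + 11} \cdot 3 = 121 \cdot \frac{1}{87} \cdot 8 \cdot 3 = \frac{968}{87} \cdot 3 = \frac{968}{29}$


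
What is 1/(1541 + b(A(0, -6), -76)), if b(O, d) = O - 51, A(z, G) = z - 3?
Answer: 1/1487 ≈ 0.00067249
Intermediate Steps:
A(z, G) = -3 + z
b(O, d) = -51 + O
1/(1541 + b(A(0, -6), -76)) = 1/(1541 + (-51 + (-3 + 0))) = 1/(1541 + (-51 - 3)) = 1/(1541 - 54) = 1/1487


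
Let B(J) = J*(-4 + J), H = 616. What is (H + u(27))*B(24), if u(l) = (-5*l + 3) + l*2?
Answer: 258240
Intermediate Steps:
u(l) = 3 - 3*l (u(l) = (3 - 5*l) + 2*l = 3 - 3*l)
(H + u(27))*B(24) = (616 + (3 - 3*27))*(24*(-4 + 24)) = (616 + (3 - 81))*(24*20) = (616 - 78)*480 = 538*480 = 258240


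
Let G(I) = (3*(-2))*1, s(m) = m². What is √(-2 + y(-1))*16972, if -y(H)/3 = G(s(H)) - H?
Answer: 16972*√13 ≈ 61193.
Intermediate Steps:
G(I) = -6 (G(I) = -6*1 = -6)
y(H) = 18 + 3*H (y(H) = -3*(-6 - H) = 18 + 3*H)
√(-2 + y(-1))*16972 = √(-2 + (18 + 3*(-1)))*16972 = √(-2 + (18 - 3))*16972 = √(-2 + 15)*16972 = √13*16972 = 16972*√13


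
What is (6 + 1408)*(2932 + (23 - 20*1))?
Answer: 4150090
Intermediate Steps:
(6 + 1408)*(2932 + (23 - 20*1)) = 1414*(2932 + (23 - 20)) = 1414*(2932 + 3) = 1414*2935 = 4150090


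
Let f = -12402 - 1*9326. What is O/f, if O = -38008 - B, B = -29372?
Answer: 2159/5432 ≈ 0.39746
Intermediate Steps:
O = -8636 (O = -38008 - 1*(-29372) = -38008 + 29372 = -8636)
f = -21728 (f = -12402 - 9326 = -21728)
O/f = -8636/(-21728) = -8636*(-1/21728) = 2159/5432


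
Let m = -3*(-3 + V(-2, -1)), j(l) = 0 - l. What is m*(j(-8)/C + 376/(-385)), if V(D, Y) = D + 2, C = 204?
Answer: -55218/6545 ≈ -8.4367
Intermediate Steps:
j(l) = -l
V(D, Y) = 2 + D
m = 9 (m = -3*(-3 + (2 - 2)) = -3*(-3 + 0) = -3*(-3) = 9)
m*(j(-8)/C + 376/(-385)) = 9*(-1*(-8)/204 + 376/(-385)) = 9*(8*(1/204) + 376*(-1/385)) = 9*(2/51 - 376/385) = 9*(-18406/19635) = -55218/6545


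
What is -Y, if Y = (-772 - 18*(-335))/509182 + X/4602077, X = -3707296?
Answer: 931745335503/1171647385507 ≈ 0.79524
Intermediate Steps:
Y = -931745335503/1171647385507 (Y = (-772 - 18*(-335))/509182 - 3707296/4602077 = (-772 + 6030)*(1/509182) - 3707296*1/4602077 = 5258*(1/509182) - 3707296/4602077 = 2629/254591 - 3707296/4602077 = -931745335503/1171647385507 ≈ -0.79524)
-Y = -1*(-931745335503/1171647385507) = 931745335503/1171647385507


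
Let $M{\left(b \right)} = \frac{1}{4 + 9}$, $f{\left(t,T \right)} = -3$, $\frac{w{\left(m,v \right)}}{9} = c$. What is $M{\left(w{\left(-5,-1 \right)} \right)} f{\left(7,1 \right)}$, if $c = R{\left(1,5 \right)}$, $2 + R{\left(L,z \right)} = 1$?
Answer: $- \frac{3}{13} \approx -0.23077$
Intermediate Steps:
$R{\left(L,z \right)} = -1$ ($R{\left(L,z \right)} = -2 + 1 = -1$)
$c = -1$
$w{\left(m,v \right)} = -9$ ($w{\left(m,v \right)} = 9 \left(-1\right) = -9$)
$M{\left(b \right)} = \frac{1}{13}$
$M{\left(w{\left(-5,-1 \right)} \right)} f{\left(7,1 \right)} = \frac{1}{13} \left(-3\right) = - \frac{3}{13}$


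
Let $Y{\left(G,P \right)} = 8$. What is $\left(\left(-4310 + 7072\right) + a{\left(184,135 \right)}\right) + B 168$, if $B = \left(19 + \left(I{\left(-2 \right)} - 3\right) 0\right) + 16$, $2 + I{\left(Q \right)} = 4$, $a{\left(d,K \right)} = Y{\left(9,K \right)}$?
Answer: $8650$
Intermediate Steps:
$a{\left(d,K \right)} = 8$
$I{\left(Q \right)} = 2$ ($I{\left(Q \right)} = -2 + 4 = 2$)
$B = 35$ ($B = \left(19 + \left(2 - 3\right) 0\right) + 16 = \left(19 - 0\right) + 16 = \left(19 + 0\right) + 16 = 19 + 16 = 35$)
$\left(\left(-4310 + 7072\right) + a{\left(184,135 \right)}\right) + B 168 = \left(\left(-4310 + 7072\right) + 8\right) + 35 \cdot 168 = \left(2762 + 8\right) + 5880 = 2770 + 5880 = 8650$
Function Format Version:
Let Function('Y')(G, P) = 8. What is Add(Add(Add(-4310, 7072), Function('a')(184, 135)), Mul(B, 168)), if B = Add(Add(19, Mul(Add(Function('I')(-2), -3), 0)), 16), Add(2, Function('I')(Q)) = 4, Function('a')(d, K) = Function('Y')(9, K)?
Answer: 8650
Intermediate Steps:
Function('a')(d, K) = 8
Function('I')(Q) = 2 (Function('I')(Q) = Add(-2, 4) = 2)
B = 35 (B = Add(Add(19, Mul(Add(2, -3), 0)), 16) = Add(Add(19, Mul(-1, 0)), 16) = Add(Add(19, 0), 16) = Add(19, 16) = 35)
Add(Add(Add(-4310, 7072), Function('a')(184, 135)), Mul(B, 168)) = Add(Add(Add(-4310, 7072), 8), Mul(35, 168)) = Add(Add(2762, 8), 5880) = Add(2770, 5880) = 8650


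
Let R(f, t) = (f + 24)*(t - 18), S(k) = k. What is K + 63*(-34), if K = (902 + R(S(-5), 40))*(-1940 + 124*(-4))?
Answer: -3217662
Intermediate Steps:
R(f, t) = (-18 + t)*(24 + f) (R(f, t) = (24 + f)*(-18 + t) = (-18 + t)*(24 + f))
K = -3215520 (K = (902 + (-432 - 18*(-5) + 24*40 - 5*40))*(-1940 + 124*(-4)) = (902 + (-432 + 90 + 960 - 200))*(-1940 - 496) = (902 + 418)*(-2436) = 1320*(-2436) = -3215520)
K + 63*(-34) = -3215520 + 63*(-34) = -3215520 - 2142 = -3217662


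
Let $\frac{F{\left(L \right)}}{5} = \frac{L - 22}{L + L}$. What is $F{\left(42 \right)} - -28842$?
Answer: $\frac{605707}{21} \approx 28843.0$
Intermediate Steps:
$F{\left(L \right)} = \frac{5 \left(-22 + L\right)}{2 L}$ ($F{\left(L \right)} = 5 \frac{L - 22}{L + L} = 5 \frac{-22 + L}{2 L} = \frac{5 \left(-22 + L\right)}{2 L}$)
$F{\left(42 \right)} - -28842 = \left(\frac{5}{2} - \frac{55}{42}\right) - -28842 = \left(\frac{5}{2} - \frac{55}{42}\right) + 28842 = \frac{25}{21} + 28842 = \frac{605707}{21}$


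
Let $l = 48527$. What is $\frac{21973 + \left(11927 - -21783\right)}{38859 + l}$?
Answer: $\frac{55683}{87386} \approx 0.63721$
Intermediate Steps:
$\frac{21973 + \left(11927 - -21783\right)}{38859 + l} = \frac{21973 + \left(11927 - -21783\right)}{38859 + 48527} = \frac{21973 + \left(11927 + 21783\right)}{87386} = \left(21973 + 33710\right) \frac{1}{87386} = 55683 \cdot \frac{1}{87386} = \frac{55683}{87386}$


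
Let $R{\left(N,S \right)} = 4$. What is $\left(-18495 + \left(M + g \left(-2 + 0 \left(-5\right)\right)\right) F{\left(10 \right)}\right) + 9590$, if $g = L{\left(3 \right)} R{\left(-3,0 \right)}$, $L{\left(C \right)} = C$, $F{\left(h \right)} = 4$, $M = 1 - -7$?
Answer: $-8969$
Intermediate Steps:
$M = 8$ ($M = 1 + 7 = 8$)
$g = 12$ ($g = 3 \cdot 4 = 12$)
$\left(-18495 + \left(M + g \left(-2 + 0 \left(-5\right)\right)\right) F{\left(10 \right)}\right) + 9590 = \left(-18495 + \left(8 + 12 \left(-2 + 0 \left(-5\right)\right)\right) 4\right) + 9590 = \left(-18495 + \left(8 + 12 \left(-2 + 0\right)\right) 4\right) + 9590 = \left(-18495 + \left(8 + 12 \left(-2\right)\right) 4\right) + 9590 = \left(-18495 + \left(8 - 24\right) 4\right) + 9590 = \left(-18495 - 64\right) + 9590 = -18559 + 9590 = -8969$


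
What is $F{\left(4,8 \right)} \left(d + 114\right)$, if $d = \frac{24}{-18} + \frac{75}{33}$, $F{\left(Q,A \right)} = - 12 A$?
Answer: $- \frac{121376}{11} \approx -11034.0$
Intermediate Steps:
$d = \frac{31}{33}$ ($d = 24 \left(- \frac{1}{18}\right) + 75 \cdot \frac{1}{33} = - \frac{4}{3} + \frac{25}{11} = \frac{31}{33} \approx 0.93939$)
$F{\left(4,8 \right)} \left(d + 114\right) = \left(-12\right) 8 \left(\frac{31}{33} + 114\right) = \left(-96\right) \frac{3793}{33} = - \frac{121376}{11}$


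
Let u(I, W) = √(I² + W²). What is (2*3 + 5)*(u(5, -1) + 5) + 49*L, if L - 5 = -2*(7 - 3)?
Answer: -92 + 11*√26 ≈ -35.911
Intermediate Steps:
L = -3 (L = 5 - 2*(7 - 3) = 5 - 2*4 = 5 - 8 = -3)
(2*3 + 5)*(u(5, -1) + 5) + 49*L = (2*3 + 5)*(√(5² + (-1)²) + 5) + 49*(-3) = (6 + 5)*(√(25 + 1) + 5) - 147 = 11*(√26 + 5) - 147 = 11*(5 + √26) - 147 = (55 + 11*√26) - 147 = -92 + 11*√26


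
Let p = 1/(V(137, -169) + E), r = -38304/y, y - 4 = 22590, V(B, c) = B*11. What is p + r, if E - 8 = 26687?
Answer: -540113407/318597994 ≈ -1.6953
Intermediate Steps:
V(B, c) = 11*B
E = 26695 (E = 8 + 26687 = 26695)
y = 22594 (y = 4 + 22590 = 22594)
r = -19152/11297 (r = -38304/22594 = -38304*1/22594 = -19152/11297 ≈ -1.6953)
p = 1/28202 (p = 1/(11*137 + 26695) = 1/(1507 + 26695) = 1/28202 ≈ 3.5458e-5)
p + r = 1/28202 - 19152/11297 = -540113407/318597994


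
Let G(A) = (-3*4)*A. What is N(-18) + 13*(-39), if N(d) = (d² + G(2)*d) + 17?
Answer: 266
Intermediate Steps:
G(A) = -12*A
N(d) = 17 + d² - 24*d (N(d) = (d² + (-12*2)*d) + 17 = (d² - 24*d) + 17 = 17 + d² - 24*d)
N(-18) + 13*(-39) = (17 + (-18)² - 24*(-18)) + 13*(-39) = (17 + 324 + 432) - 507 = 773 - 507 = 266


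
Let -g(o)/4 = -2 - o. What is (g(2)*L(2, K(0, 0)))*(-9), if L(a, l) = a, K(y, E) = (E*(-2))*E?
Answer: -288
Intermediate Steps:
K(y, E) = -2*E**2 (K(y, E) = (-2*E)*E = -2*E**2)
g(o) = 8 + 4*o (g(o) = -4*(-2 - o) = 8 + 4*o)
(g(2)*L(2, K(0, 0)))*(-9) = ((8 + 4*2)*2)*(-9) = ((8 + 8)*2)*(-9) = (16*2)*(-9) = 32*(-9) = -288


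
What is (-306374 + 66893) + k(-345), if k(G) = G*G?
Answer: -120456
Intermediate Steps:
k(G) = G**2
(-306374 + 66893) + k(-345) = (-306374 + 66893) + (-345)**2 = -239481 + 119025 = -120456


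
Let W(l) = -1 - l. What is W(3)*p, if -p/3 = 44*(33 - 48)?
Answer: -7920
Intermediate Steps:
p = 1980 (p = -132*(33 - 48) = -132*(-15) = -3*(-660) = 1980)
W(3)*p = (-1 - 1*3)*1980 = (-1 - 3)*1980 = -4*1980 = -7920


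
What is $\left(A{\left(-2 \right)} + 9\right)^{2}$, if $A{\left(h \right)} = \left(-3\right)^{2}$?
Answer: $324$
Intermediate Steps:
$A{\left(h \right)} = 9$
$\left(A{\left(-2 \right)} + 9\right)^{2} = \left(9 + 9\right)^{2} = 18^{2} = 324$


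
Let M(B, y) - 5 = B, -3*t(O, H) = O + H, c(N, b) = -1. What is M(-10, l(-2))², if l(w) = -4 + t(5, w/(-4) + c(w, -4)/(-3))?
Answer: 25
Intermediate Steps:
t(O, H) = -H/3 - O/3 (t(O, H) = -(O + H)/3 = -(H + O)/3 = -H/3 - O/3)
l(w) = -52/9 + w/12 (l(w) = -4 + (-(w/(-4) - 1/(-3))/3 - ⅓*5) = -4 + (-(w*(-¼) - 1*(-⅓))/3 - 5/3) = -4 + (-(-w/4 + ⅓)/3 - 5/3) = -4 + (-(⅓ - w/4)/3 - 5/3) = -4 + ((-⅑ + w/12) - 5/3) = -4 + (-16/9 + w/12) = -52/9 + w/12)
M(B, y) = 5 + B
M(-10, l(-2))² = (5 - 10)² = (-5)² = 25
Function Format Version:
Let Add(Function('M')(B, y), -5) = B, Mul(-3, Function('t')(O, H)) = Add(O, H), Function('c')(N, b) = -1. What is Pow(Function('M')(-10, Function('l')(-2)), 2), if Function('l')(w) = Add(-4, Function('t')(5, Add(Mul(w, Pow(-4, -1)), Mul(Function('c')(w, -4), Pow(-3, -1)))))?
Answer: 25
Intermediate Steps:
Function('t')(O, H) = Add(Mul(Rational(-1, 3), H), Mul(Rational(-1, 3), O)) (Function('t')(O, H) = Mul(Rational(-1, 3), Add(O, H)) = Mul(Rational(-1, 3), Add(H, O)) = Add(Mul(Rational(-1, 3), H), Mul(Rational(-1, 3), O)))
Function('l')(w) = Add(Rational(-52, 9), Mul(Rational(1, 12), w)) (Function('l')(w) = Add(-4, Add(Mul(Rational(-1, 3), Add(Mul(w, Pow(-4, -1)), Mul(-1, Pow(-3, -1)))), Mul(Rational(-1, 3), 5))) = Add(-4, Add(Mul(Rational(-1, 3), Add(Mul(w, Rational(-1, 4)), Mul(-1, Rational(-1, 3)))), Rational(-5, 3))) = Add(-4, Add(Mul(Rational(-1, 3), Add(Mul(Rational(-1, 4), w), Rational(1, 3))), Rational(-5, 3))) = Add(-4, Add(Mul(Rational(-1, 3), Add(Rational(1, 3), Mul(Rational(-1, 4), w))), Rational(-5, 3))) = Add(-4, Add(Add(Rational(-1, 9), Mul(Rational(1, 12), w)), Rational(-5, 3))) = Add(-4, Add(Rational(-16, 9), Mul(Rational(1, 12), w))) = Add(Rational(-52, 9), Mul(Rational(1, 12), w)))
Function('M')(B, y) = Add(5, B)
Pow(Function('M')(-10, Function('l')(-2)), 2) = Pow(Add(5, -10), 2) = Pow(-5, 2) = 25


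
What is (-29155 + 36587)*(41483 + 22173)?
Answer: 473091392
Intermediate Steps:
(-29155 + 36587)*(41483 + 22173) = 7432*63656 = 473091392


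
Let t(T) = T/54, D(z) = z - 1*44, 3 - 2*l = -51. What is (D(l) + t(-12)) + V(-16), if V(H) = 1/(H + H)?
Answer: -4969/288 ≈ -17.253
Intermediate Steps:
l = 27 (l = 3/2 - ½*(-51) = 3/2 + 51/2 = 27)
V(H) = 1/(2*H)
D(z) = -44 + z (D(z) = z - 44 = -44 + z)
t(T) = T/54 (t(T) = T*(1/54) = T/54)
(D(l) + t(-12)) + V(-16) = ((-44 + 27) + (1/54)*(-12)) + (½)/(-16) = (-17 - 2/9) + (½)*(-1/16) = -155/9 - 1/32 = -4969/288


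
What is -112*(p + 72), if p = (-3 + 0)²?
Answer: -9072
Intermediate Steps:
p = 9 (p = (-3)² = 9)
-112*(p + 72) = -112*(9 + 72) = -112*81 = -9072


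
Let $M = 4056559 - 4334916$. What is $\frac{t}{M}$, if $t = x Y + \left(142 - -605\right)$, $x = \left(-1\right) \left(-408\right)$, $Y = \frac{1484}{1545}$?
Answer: $- \frac{586529}{143353855} \approx -0.0040915$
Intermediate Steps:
$Y = \frac{1484}{1545}$ ($Y = 1484 \cdot \frac{1}{1545} = \frac{1484}{1545} \approx 0.96052$)
$x = 408$
$M = -278357$
$t = \frac{586529}{515}$ ($t = 408 \cdot \frac{1484}{1545} + \left(142 - -605\right) = \frac{201824}{515} + \left(142 + 605\right) = \frac{201824}{515} + 747 = \frac{586529}{515} \approx 1138.9$)
$\frac{t}{M} = \frac{586529}{515 \left(-278357\right)} = \frac{586529}{515} \left(- \frac{1}{278357}\right) = - \frac{586529}{143353855}$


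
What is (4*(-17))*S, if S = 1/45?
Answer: -68/45 ≈ -1.5111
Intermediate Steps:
S = 1/45 ≈ 0.022222
(4*(-17))*S = (4*(-17))*(1/45) = -68*1/45 = -68/45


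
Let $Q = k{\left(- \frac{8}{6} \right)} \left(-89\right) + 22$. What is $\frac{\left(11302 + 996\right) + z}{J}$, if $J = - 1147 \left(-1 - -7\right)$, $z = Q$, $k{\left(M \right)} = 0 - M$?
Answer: $- \frac{18302}{10323} \approx -1.7729$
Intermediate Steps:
$k{\left(M \right)} = - M$
$Q = - \frac{290}{3}$ ($Q = - \frac{-8}{6} \left(-89\right) + 22 = \left(-1\right) \left(- \frac{4}{3}\right) \left(-89\right) + 22 = \frac{4}{3} \left(-89\right) + 22 = - \frac{356}{3} + 22 = - \frac{290}{3} \approx -96.667$)
$z = - \frac{290}{3} \approx -96.667$
$J = -6882$ ($J = - 1147 \left(-1 + 7\right) = \left(-1147\right) 6 = -6882$)
$\frac{\left(11302 + 996\right) + z}{J} = \frac{\left(11302 + 996\right) - \frac{290}{3}}{-6882} = \left(12298 - \frac{290}{3}\right) \left(- \frac{1}{6882}\right) = \frac{36604}{3} \left(- \frac{1}{6882}\right) = - \frac{18302}{10323}$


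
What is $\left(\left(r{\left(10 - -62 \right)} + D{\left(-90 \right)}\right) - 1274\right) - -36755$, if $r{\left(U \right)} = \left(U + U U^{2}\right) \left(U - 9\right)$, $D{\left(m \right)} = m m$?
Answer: $23562741$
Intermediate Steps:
$D{\left(m \right)} = m^{2}$
$r{\left(U \right)} = \left(-9 + U\right) \left(U + U^{3}\right)$ ($r{\left(U \right)} = \left(U + U^{3}\right) \left(-9 + U\right) = \left(-9 + U\right) \left(U + U^{3}\right)$)
$\left(\left(r{\left(10 - -62 \right)} + D{\left(-90 \right)}\right) - 1274\right) - -36755 = \left(\left(\left(10 - -62\right) \left(-9 + \left(10 - -62\right) + \left(10 - -62\right)^{3} - 9 \left(10 - -62\right)^{2}\right) + \left(-90\right)^{2}\right) - 1274\right) - -36755 = \left(\left(\left(10 + 62\right) \left(-9 + \left(10 + 62\right) + \left(10 + 62\right)^{3} - 9 \left(10 + 62\right)^{2}\right) + 8100\right) - 1274\right) + 36755 = \left(\left(72 \left(-9 + 72 + 72^{3} - 9 \cdot 72^{2}\right) + 8100\right) - 1274\right) + 36755 = \left(\left(72 \left(-9 + 72 + 373248 - 46656\right) + 8100\right) - 1274\right) + 36755 = \left(\left(72 \cdot 326655 + 8100\right) - 1274\right) + 36755 = \left(\left(23519160 + 8100\right) - 1274\right) + 36755 = \left(23527260 - 1274\right) + 36755 = 23525986 + 36755 = 23562741$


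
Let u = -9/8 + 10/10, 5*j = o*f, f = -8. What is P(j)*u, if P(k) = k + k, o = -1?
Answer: -2/5 ≈ -0.40000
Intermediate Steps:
j = 8/5 (j = (-1*(-8))/5 = (1/5)*8 = 8/5 ≈ 1.6000)
P(k) = 2*k
u = -1/8 (u = -9*1/8 + 10*(1/10) = -9/8 + 1 = -1/8 ≈ -0.12500)
P(j)*u = (2*(8/5))*(-1/8) = (16/5)*(-1/8) = -2/5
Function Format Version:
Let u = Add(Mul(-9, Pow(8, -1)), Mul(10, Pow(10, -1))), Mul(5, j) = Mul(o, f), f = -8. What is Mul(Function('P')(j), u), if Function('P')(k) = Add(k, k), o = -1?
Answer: Rational(-2, 5) ≈ -0.40000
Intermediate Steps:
j = Rational(8, 5) (j = Mul(Rational(1, 5), Mul(-1, -8)) = Mul(Rational(1, 5), 8) = Rational(8, 5) ≈ 1.6000)
Function('P')(k) = Mul(2, k)
u = Rational(-1, 8) (u = Add(Mul(-9, Rational(1, 8)), Mul(10, Rational(1, 10))) = Add(Rational(-9, 8), 1) = Rational(-1, 8) ≈ -0.12500)
Mul(Function('P')(j), u) = Mul(Mul(2, Rational(8, 5)), Rational(-1, 8)) = Mul(Rational(16, 5), Rational(-1, 8)) = Rational(-2, 5)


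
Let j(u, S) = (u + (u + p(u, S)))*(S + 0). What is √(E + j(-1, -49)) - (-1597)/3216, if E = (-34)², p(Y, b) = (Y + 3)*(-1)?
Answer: 1597/3216 + 26*√2 ≈ 37.266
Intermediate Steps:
p(Y, b) = -3 - Y (p(Y, b) = (3 + Y)*(-1) = -3 - Y)
E = 1156
j(u, S) = S*(-3 + u) (j(u, S) = (u + (u + (-3 - u)))*(S + 0) = (u - 3)*S = (-3 + u)*S = S*(-3 + u))
√(E + j(-1, -49)) - (-1597)/3216 = √(1156 - 49*(-3 - 1)) - (-1597)/3216 = √(1156 - 49*(-4)) - (-1597)/3216 = √(1156 + 196) - 1*(-1597/3216) = √1352 + 1597/3216 = 26*√2 + 1597/3216 = 1597/3216 + 26*√2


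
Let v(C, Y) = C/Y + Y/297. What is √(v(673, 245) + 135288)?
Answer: √1624341052290/3465 ≈ 367.82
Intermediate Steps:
v(C, Y) = Y/297 + C/Y (v(C, Y) = C/Y + Y*(1/297) = C/Y + Y/297 = Y/297 + C/Y)
√(v(673, 245) + 135288) = √(((1/297)*245 + 673/245) + 135288) = √((245/297 + 673*(1/245)) + 135288) = √((245/297 + 673/245) + 135288) = √(259906/72765 + 135288) = √(9844491226/72765) = √1624341052290/3465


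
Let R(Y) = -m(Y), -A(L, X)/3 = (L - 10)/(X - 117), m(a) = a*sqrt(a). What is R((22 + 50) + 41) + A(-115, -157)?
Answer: -375/274 - 113*sqrt(113) ≈ -1202.6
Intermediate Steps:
m(a) = a**(3/2)
A(L, X) = -3*(-10 + L)/(-117 + X) (A(L, X) = -3*(L - 10)/(X - 117) = -3*(-10 + L)/(-117 + X))
R(Y) = -Y**(3/2)
R((22 + 50) + 41) + A(-115, -157) = -((22 + 50) + 41)**(3/2) + 3*(10 - 1*(-115))/(-117 - 157) = -(72 + 41)**(3/2) + 3*(10 + 115)/(-274) = -113**(3/2) + 3*(-1/274)*125 = -113*sqrt(113) - 375/274 = -375/274 - 113*sqrt(113)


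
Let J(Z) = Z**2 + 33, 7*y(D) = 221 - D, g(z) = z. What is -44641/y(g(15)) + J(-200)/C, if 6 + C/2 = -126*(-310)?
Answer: -12199743899/8045124 ≈ -1516.4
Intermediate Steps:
y(D) = 221/7 - D/7 (y(D) = (221 - D)/7 = 221/7 - D/7)
C = 78108 (C = -12 + 2*(-126*(-310)) = -12 + 2*39060 = -12 + 78120 = 78108)
J(Z) = 33 + Z**2
-44641/y(g(15)) + J(-200)/C = -44641/(221/7 - 1/7*15) + (33 + (-200)**2)/78108 = -44641/(221/7 - 15/7) + (33 + 40000)*(1/78108) = -44641/206/7 + 40033*(1/78108) = -44641*7/206 + 40033/78108 = -312487/206 + 40033/78108 = -12199743899/8045124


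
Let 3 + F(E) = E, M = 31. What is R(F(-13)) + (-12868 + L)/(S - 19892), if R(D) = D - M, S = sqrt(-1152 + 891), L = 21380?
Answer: -18766841179/395691925 - 25536*I*sqrt(29)/395691925 ≈ -47.428 - 0.00034753*I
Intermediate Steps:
F(E) = -3 + E
S = 3*I*sqrt(29) (S = sqrt(-261) = 3*I*sqrt(29) ≈ 16.155*I)
R(D) = -31 + D (R(D) = D - 1*31 = D - 31 = -31 + D)
R(F(-13)) + (-12868 + L)/(S - 19892) = (-31 + (-3 - 13)) + (-12868 + 21380)/(3*I*sqrt(29) - 19892) = (-31 - 16) + 8512/(-19892 + 3*I*sqrt(29)) = -47 + 8512/(-19892 + 3*I*sqrt(29))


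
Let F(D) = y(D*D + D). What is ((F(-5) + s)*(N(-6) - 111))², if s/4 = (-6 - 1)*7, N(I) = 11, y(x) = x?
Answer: 309760000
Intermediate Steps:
F(D) = D + D² (F(D) = D*D + D = D² + D = D + D²)
s = -196 (s = 4*((-6 - 1)*7) = 4*(-7*7) = 4*(-49) = -196)
((F(-5) + s)*(N(-6) - 111))² = ((-5*(1 - 5) - 196)*(11 - 111))² = ((-5*(-4) - 196)*(-100))² = ((20 - 196)*(-100))² = (-176*(-100))² = 17600² = 309760000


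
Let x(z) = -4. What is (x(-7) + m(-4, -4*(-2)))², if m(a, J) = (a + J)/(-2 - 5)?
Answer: 1024/49 ≈ 20.898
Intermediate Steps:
m(a, J) = -J/7 - a/7 (m(a, J) = (J + a)/(-7) = (J + a)*(-⅐) = -J/7 - a/7)
(x(-7) + m(-4, -4*(-2)))² = (-4 + (-(-4)*(-2)/7 - ⅐*(-4)))² = (-4 + (-⅐*8 + 4/7))² = (-4 + (-8/7 + 4/7))² = (-4 - 4/7)² = (-32/7)² = 1024/49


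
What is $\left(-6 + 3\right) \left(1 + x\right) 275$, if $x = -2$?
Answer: $825$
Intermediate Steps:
$\left(-6 + 3\right) \left(1 + x\right) 275 = \left(-6 + 3\right) \left(1 - 2\right) 275 = \left(-3\right) \left(-1\right) 275 = 3 \cdot 275 = 825$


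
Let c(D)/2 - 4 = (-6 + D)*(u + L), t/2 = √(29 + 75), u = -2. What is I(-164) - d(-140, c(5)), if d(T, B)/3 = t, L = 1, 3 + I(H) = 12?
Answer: 9 - 12*√26 ≈ -52.188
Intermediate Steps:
I(H) = 9 (I(H) = -3 + 12 = 9)
t = 4*√26 (t = 2*√(29 + 75) = 2*√104 = 2*(2*√26) = 4*√26 ≈ 20.396)
c(D) = 20 - 2*D (c(D) = 8 + 2*((-6 + D)*(-2 + 1)) = 8 + 2*((-6 + D)*(-1)) = 8 + 2*(6 - D) = 8 + (12 - 2*D) = 20 - 2*D)
d(T, B) = 12*√26 (d(T, B) = 3*(4*√26) = 12*√26)
I(-164) - d(-140, c(5)) = 9 - 12*√26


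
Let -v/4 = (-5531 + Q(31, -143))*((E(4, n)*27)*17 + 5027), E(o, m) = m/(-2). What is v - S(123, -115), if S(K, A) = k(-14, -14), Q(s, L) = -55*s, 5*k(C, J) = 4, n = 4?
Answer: 594654476/5 ≈ 1.1893e+8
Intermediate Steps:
k(C, J) = 4/5 (k(C, J) = (1/5)*4 = 4/5)
E(o, m) = -m/2 (E(o, m) = m*(-1/2) = -m/2)
S(K, A) = 4/5
v = 118930896 (v = -4*(-5531 - 55*31)*((-1/2*4*27)*17 + 5027) = -4*(-5531 - 1705)*(-2*27*17 + 5027) = -(-28944)*(-54*17 + 5027) = -(-28944)*(-918 + 5027) = -(-28944)*4109 = -4*(-29732724) = 118930896)
v - S(123, -115) = 118930896 - 1*4/5 = 118930896 - 4/5 = 594654476/5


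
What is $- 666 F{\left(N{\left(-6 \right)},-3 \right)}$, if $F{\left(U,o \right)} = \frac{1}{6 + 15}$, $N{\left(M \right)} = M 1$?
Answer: $- \frac{222}{7} \approx -31.714$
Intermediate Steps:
$N{\left(M \right)} = M$
$F{\left(U,o \right)} = \frac{1}{21}$
$- 666 F{\left(N{\left(-6 \right)},-3 \right)} = \left(-666\right) \frac{1}{21} = - \frac{222}{7}$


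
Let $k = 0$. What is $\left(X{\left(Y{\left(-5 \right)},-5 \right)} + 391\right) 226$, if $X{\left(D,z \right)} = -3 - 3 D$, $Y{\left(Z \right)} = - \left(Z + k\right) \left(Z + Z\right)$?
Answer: $121588$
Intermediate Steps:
$Y{\left(Z \right)} = - 2 Z^{2}$ ($Y{\left(Z \right)} = - \left(Z + 0\right) \left(Z + Z\right) = - Z 2 Z = - 2 Z^{2}$)
$\left(X{\left(Y{\left(-5 \right)},-5 \right)} + 391\right) 226 = \left(\left(-3 - 3 \left(- 2 \left(-5\right)^{2}\right)\right) + 391\right) 226 = \left(\left(-3 - 3 \left(\left(-2\right) 25\right)\right) + 391\right) 226 = \left(\left(-3 - -150\right) + 391\right) 226 = \left(\left(-3 + 150\right) + 391\right) 226 = \left(147 + 391\right) 226 = 538 \cdot 226 = 121588$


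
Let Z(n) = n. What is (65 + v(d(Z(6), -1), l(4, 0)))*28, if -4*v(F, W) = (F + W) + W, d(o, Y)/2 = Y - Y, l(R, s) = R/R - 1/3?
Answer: 5432/3 ≈ 1810.7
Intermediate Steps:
l(R, s) = ⅔ (l(R, s) = 1 - 1*⅓ = 1 - ⅓ = ⅔)
d(o, Y) = 0 (d(o, Y) = 2*(Y - Y) = 2*0 = 0)
v(F, W) = -W/2 - F/4 (v(F, W) = -((F + W) + W)/4 = -(F + 2*W)/4 = -W/2 - F/4)
(65 + v(d(Z(6), -1), l(4, 0)))*28 = (65 + (-½*⅔ - ¼*0))*28 = (65 + (-⅓ + 0))*28 = (65 - ⅓)*28 = (194/3)*28 = 5432/3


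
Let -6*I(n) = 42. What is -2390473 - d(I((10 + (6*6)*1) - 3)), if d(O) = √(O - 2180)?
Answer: -2390473 - 27*I*√3 ≈ -2.3905e+6 - 46.765*I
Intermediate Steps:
I(n) = -7 (I(n) = -⅙*42 = -7)
d(O) = √(-2180 + O)
-2390473 - d(I((10 + (6*6)*1) - 3)) = -2390473 - √(-2180 - 7) = -2390473 - √(-2187) = -2390473 - 27*I*√3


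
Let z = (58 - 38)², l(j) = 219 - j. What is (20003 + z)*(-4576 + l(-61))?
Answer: -87651288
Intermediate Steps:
z = 400 (z = 20² = 400)
(20003 + z)*(-4576 + l(-61)) = (20003 + 400)*(-4576 + (219 - 1*(-61))) = 20403*(-4576 + (219 + 61)) = 20403*(-4576 + 280) = 20403*(-4296) = -87651288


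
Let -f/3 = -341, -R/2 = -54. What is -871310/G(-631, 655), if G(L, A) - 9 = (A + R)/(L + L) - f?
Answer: 1099593220/1280431 ≈ 858.77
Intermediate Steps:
R = 108 (R = -2*(-54) = 108)
f = 1023 (f = -3*(-341) = 1023)
G(L, A) = -1014 + (108 + A)/(2*L) (G(L, A) = 9 + ((A + 108)/(L + L) - 1*1023) = 9 + ((108 + A)/((2*L)) - 1023) = 9 + ((108 + A)*(1/(2*L)) - 1023) = 9 + ((108 + A)/(2*L) - 1023) = 9 + (-1023 + (108 + A)/(2*L)) = -1014 + (108 + A)/(2*L))
-871310/G(-631, 655) = -871310*(-1262/(108 + 655 - 2028*(-631))) = -871310*(-1262/(108 + 655 + 1279668)) = -871310/((½)*(-1/631)*1280431) = -871310/(-1280431/1262) = -871310*(-1262/1280431) = 1099593220/1280431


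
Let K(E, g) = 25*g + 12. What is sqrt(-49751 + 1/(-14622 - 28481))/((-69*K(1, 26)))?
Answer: -I*sqrt(92430821209462)/1968858834 ≈ -0.0048831*I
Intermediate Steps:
K(E, g) = 12 + 25*g
sqrt(-49751 + 1/(-14622 - 28481))/((-69*K(1, 26))) = sqrt(-49751 + 1/(-14622 - 28481))/((-69*(12 + 25*26))) = sqrt(-49751 + 1/(-43103))/((-69*(12 + 650))) = sqrt(-49751 - 1/43103)/((-69*662)) = sqrt(-2144417354/43103)/(-45678) = (I*sqrt(92430821209462)/43103)*(-1/45678) = -I*sqrt(92430821209462)/1968858834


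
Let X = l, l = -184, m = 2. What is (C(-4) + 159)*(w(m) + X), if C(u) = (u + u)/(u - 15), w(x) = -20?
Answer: -617916/19 ≈ -32522.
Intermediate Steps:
X = -184
C(u) = 2*u/(-15 + u) (C(u) = (2*u)/(-15 + u) = 2*u/(-15 + u))
(C(-4) + 159)*(w(m) + X) = (2*(-4)/(-15 - 4) + 159)*(-20 - 184) = (2*(-4)/(-19) + 159)*(-204) = (2*(-4)*(-1/19) + 159)*(-204) = (8/19 + 159)*(-204) = (3029/19)*(-204) = -617916/19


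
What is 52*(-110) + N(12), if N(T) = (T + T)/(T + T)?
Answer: -5719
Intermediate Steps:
N(T) = 1 (N(T) = (2*T)/((2*T)) = (2*T)*(1/(2*T)) = 1)
52*(-110) + N(12) = 52*(-110) + 1 = -5720 + 1 = -5719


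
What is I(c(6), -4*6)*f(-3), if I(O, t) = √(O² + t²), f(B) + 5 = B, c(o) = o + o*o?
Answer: -48*√65 ≈ -386.99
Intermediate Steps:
c(o) = o + o²
f(B) = -5 + B
I(c(6), -4*6)*f(-3) = √((6*(1 + 6))² + (-4*6)²)*(-5 - 3) = √((6*7)² + (-24)²)*(-8) = √(42² + 576)*(-8) = √(1764 + 576)*(-8) = √2340*(-8) = (6*√65)*(-8) = -48*√65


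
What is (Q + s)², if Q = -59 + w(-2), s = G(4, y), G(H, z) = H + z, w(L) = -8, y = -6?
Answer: 4761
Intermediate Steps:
s = -2 (s = 4 - 6 = -2)
Q = -67 (Q = -59 - 8 = -67)
(Q + s)² = (-67 - 2)² = (-69)² = 4761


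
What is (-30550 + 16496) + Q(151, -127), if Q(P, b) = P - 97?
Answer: -14000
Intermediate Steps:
Q(P, b) = -97 + P
(-30550 + 16496) + Q(151, -127) = (-30550 + 16496) + (-97 + 151) = -14054 + 54 = -14000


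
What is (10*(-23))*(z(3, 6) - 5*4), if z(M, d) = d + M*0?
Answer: 3220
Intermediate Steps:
z(M, d) = d (z(M, d) = d + 0 = d)
(10*(-23))*(z(3, 6) - 5*4) = (10*(-23))*(6 - 5*4) = -230*(6 - 20) = -230*(-14) = 3220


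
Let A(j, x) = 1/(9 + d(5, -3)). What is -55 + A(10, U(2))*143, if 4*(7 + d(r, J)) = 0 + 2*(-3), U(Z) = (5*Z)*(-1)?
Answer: 231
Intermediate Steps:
U(Z) = -5*Z
d(r, J) = -17/2 (d(r, J) = -7 + (0 + 2*(-3))/4 = -7 + (0 - 6)/4 = -7 + (¼)*(-6) = -7 - 3/2 = -17/2)
A(j, x) = 2 (A(j, x) = 1/(9 - 17/2) = 1/(½) = 2)
-55 + A(10, U(2))*143 = -55 + 2*143 = -55 + 286 = 231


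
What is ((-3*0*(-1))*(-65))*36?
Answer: 0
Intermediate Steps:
((-3*0*(-1))*(-65))*36 = ((0*(-1))*(-65))*36 = (0*(-65))*36 = 0*36 = 0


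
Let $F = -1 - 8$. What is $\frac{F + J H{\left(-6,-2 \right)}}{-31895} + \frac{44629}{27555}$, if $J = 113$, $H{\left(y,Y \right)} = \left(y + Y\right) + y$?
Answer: $\frac{293456392}{175773345} \approx 1.6695$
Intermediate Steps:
$F = -9$ ($F = -1 - 8 = -9$)
$H{\left(y,Y \right)} = Y + 2 y$ ($H{\left(y,Y \right)} = \left(Y + y\right) + y = Y + 2 y$)
$\frac{F + J H{\left(-6,-2 \right)}}{-31895} + \frac{44629}{27555} = \frac{-9 + 113 \left(-2 + 2 \left(-6\right)\right)}{-31895} + \frac{44629}{27555} = \left(-9 + 113 \left(-2 - 12\right)\right) \left(- \frac{1}{31895}\right) + 44629 \cdot \frac{1}{27555} = \left(-9 + 113 \left(-14\right)\right) \left(- \frac{1}{31895}\right) + \frac{44629}{27555} = \left(-9 - 1582\right) \left(- \frac{1}{31895}\right) + \frac{44629}{27555} = \left(-1591\right) \left(- \frac{1}{31895}\right) + \frac{44629}{27555} = \frac{1591}{31895} + \frac{44629}{27555} = \frac{293456392}{175773345}$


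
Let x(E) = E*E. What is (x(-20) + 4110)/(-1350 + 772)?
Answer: -2255/289 ≈ -7.8028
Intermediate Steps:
x(E) = E²
(x(-20) + 4110)/(-1350 + 772) = ((-20)² + 4110)/(-1350 + 772) = (400 + 4110)/(-578) = 4510*(-1/578) = -2255/289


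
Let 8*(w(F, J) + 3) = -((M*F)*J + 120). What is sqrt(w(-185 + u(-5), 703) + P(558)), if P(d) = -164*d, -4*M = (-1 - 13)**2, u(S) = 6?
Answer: I*sqrt(13796506)/4 ≈ 928.59*I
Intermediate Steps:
M = -49 (M = -(-1 - 13)**2/4 = -1/4*(-14)**2 = -1/4*196 = -49)
w(F, J) = -18 + 49*F*J/8 (w(F, J) = -3 + (-((-49*F)*J + 120))/8 = -3 + (-(-49*F*J + 120))/8 = -3 + (-(120 - 49*F*J))/8 = -3 + (-120 + 49*F*J)/8 = -3 + (-15 + 49*F*J/8) = -18 + 49*F*J/8)
sqrt(w(-185 + u(-5), 703) + P(558)) = sqrt((-18 + (49/8)*(-185 + 6)*703) - 164*558) = sqrt((-18 + (49/8)*(-179)*703) - 91512) = sqrt((-18 - 6166013/8) - 91512) = sqrt(-6166157/8 - 91512) = sqrt(-6898253/8) = I*sqrt(13796506)/4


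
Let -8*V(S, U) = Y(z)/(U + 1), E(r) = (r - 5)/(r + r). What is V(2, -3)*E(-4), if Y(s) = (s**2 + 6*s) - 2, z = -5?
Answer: -63/128 ≈ -0.49219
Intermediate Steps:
Y(s) = -2 + s**2 + 6*s
E(r) = (-5 + r)/(2*r) (E(r) = (-5 + r)/((2*r)) = (-5 + r)*(1/(2*r)) = (-5 + r)/(2*r))
V(S, U) = 7/(8*(1 + U)) (V(S, U) = -(-2 + (-5)**2 + 6*(-5))/(8*(U + 1)) = -(-2 + 25 - 30)/(8*(1 + U)) = -(-7)/(8*(1 + U)) = 7/(8*(1 + U)))
V(2, -3)*E(-4) = (7/(8*(1 - 3)))*((1/2)*(-5 - 4)/(-4)) = ((7/8)/(-2))*((1/2)*(-1/4)*(-9)) = ((7/8)*(-1/2))*(9/8) = -7/16*9/8 = -63/128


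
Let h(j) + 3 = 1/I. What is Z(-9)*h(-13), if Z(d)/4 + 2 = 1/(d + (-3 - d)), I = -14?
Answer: 86/3 ≈ 28.667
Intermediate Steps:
Z(d) = -28/3 (Z(d) = -8 + 4/(d + (-3 - d)) = -8 + 4/(-3) = -8 + 4*(-⅓) = -8 - 4/3 = -28/3)
h(j) = -43/14 (h(j) = -3 + 1/(-14) = -3 - 1/14 = -43/14)
Z(-9)*h(-13) = -28/3*(-43/14) = 86/3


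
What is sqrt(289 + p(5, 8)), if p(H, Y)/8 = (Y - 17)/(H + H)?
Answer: sqrt(7045)/5 ≈ 16.787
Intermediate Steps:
p(H, Y) = 4*(-17 + Y)/H (p(H, Y) = 8*((Y - 17)/(H + H)) = 8*((-17 + Y)/((2*H))) = 8*((-17 + Y)*(1/(2*H))) = 8*((-17 + Y)/(2*H)) = 4*(-17 + Y)/H)
sqrt(289 + p(5, 8)) = sqrt(289 + 4*(-17 + 8)/5) = sqrt(289 + 4*(1/5)*(-9)) = sqrt(289 - 36/5) = sqrt(1409/5) = sqrt(7045)/5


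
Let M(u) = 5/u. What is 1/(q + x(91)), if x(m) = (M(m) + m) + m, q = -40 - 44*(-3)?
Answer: 91/24939 ≈ 0.0036489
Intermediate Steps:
q = 92 (q = -40 + 132 = 92)
x(m) = 2*m + 5/m (x(m) = (5/m + m) + m = (m + 5/m) + m = 2*m + 5/m)
1/(q + x(91)) = 1/(92 + (2*91 + 5/91)) = 1/(92 + (182 + 5*(1/91))) = 1/(92 + (182 + 5/91)) = 1/(92 + 16567/91) = 1/(24939/91) = 91/24939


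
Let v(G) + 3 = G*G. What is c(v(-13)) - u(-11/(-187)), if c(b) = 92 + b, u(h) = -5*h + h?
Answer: 4390/17 ≈ 258.24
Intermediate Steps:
v(G) = -3 + G**2 (v(G) = -3 + G*G = -3 + G**2)
u(h) = -4*h
c(v(-13)) - u(-11/(-187)) = (92 + (-3 + (-13)**2)) - (-4)*(-11/(-187)) = (92 + (-3 + 169)) - (-4)*(-11*(-1/187)) = (92 + 166) - (-4)/17 = 258 - 1*(-4/17) = 258 + 4/17 = 4390/17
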